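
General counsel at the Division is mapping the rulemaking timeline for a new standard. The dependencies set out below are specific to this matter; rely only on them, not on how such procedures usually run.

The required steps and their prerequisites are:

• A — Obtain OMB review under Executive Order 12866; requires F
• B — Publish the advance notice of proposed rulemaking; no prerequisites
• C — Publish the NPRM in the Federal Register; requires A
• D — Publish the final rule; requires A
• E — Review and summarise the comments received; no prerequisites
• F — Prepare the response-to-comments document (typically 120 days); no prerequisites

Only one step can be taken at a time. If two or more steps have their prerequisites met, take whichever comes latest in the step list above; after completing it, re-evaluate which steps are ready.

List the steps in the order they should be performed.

F, E and B have no prerequisites; F is listed later, so F is first.
A now also ready, so the ready set is {E, B, A}; E is listed later → E.
Now B and A have their prerequisites met. B is listed later, so B next.
Next only A has its prerequisites met → A.
Ready: D and C. D is listed later → D.
Next only C has its prerequisites met → C.

F, E, B, A, D, C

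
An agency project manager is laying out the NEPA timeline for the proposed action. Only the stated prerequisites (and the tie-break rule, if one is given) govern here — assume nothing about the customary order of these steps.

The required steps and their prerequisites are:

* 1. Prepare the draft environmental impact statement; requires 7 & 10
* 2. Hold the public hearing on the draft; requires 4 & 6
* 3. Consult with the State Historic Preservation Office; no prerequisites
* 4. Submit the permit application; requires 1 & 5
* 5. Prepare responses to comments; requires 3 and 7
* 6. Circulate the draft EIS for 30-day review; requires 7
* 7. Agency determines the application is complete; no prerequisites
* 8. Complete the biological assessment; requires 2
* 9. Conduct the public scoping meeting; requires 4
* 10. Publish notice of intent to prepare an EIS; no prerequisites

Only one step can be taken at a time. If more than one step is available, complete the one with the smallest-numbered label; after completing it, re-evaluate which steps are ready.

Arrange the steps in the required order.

3 7 5 6 10 1 4 2 8 9

Nothing is required for 3, 7 and 10. 3 has the earlier label → 3 first.
Now 7 and 10 have their prerequisites met. 7 has the earlier label, so 7 next.
5 and 6 now also ready, so the ready set is {5, 6, 10}; 5 has the earlier label → 5.
6 and 10 are both available; 6 has the earlier label → 6.
10 is the only step now ready → 10.
1 needed 7 and 10, now all done → 1.
4 is the only step now ready → 4.
Ready: 2 and 9. 2 has the earlier label → 2.
8 and 9 are both available; 8 has the earlier label → 8.
9 needed 4, now all done → 9.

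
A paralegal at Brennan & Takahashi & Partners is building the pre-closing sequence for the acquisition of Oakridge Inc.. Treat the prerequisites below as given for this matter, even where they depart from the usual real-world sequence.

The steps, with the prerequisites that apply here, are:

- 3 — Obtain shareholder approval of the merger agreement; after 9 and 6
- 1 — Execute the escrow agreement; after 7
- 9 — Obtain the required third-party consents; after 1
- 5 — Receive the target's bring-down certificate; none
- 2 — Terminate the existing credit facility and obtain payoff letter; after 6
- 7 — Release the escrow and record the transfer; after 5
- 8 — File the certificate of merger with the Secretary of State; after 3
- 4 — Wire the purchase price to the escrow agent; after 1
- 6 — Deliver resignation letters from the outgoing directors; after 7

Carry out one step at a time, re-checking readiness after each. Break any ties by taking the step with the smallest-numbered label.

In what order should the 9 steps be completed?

5 has no prerequisites → 5 first.
That leaves 7 as the only ready step → 7.
Now 1 and 6 have their prerequisites met. 1 has the earlier label, so 1 next.
Now 4, 6 and 9 have their prerequisites met. 4 has the earlier label, so 4 next.
6 and 9 are both available; 6 has the earlier label → 6.
Now 2 and 9 have their prerequisites met. 2 has the earlier label, so 2 next.
9 needed 1, now all done → 9.
3 is the only step now ready → 3.
8 needed 3, now all done → 8.

5 7 1 4 6 2 9 3 8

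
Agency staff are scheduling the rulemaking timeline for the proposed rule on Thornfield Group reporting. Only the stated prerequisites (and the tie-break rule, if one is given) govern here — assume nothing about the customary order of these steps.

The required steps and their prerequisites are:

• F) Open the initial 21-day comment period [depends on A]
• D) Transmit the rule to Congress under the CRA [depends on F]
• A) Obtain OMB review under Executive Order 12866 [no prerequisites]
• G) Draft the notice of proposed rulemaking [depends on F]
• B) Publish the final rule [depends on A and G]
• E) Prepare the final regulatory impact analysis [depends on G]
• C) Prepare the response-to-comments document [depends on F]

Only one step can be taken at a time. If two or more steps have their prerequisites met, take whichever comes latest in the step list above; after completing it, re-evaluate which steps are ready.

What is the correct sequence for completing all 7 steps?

A has no prerequisites → A first.
Next only F has its prerequisites met → F.
Now C, G and D have their prerequisites met. C is listed later, so C next.
G and D are both available; G is listed later → G.
E and B now also ready, so the ready set is {E, B, D}; E is listed later → E.
Now B and D have their prerequisites met. B is listed later, so B next.
D needed F, now all done → D.

A → F → C → G → E → B → D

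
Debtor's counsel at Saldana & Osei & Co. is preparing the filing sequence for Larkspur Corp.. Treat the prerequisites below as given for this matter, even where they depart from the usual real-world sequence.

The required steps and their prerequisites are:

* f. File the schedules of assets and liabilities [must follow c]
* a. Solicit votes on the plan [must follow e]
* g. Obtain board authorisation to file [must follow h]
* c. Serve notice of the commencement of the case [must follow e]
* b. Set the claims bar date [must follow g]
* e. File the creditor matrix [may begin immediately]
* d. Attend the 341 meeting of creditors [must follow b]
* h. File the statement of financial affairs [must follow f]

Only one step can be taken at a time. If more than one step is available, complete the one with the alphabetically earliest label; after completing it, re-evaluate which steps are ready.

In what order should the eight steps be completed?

e is the only step with nothing outstanding, so it goes first.
Now a and c have their prerequisites met. a has the earlier label, so a next.
Next only c has its prerequisites met → c.
f needed c, now all done → f.
h needed f, now all done → h.
Next only g has its prerequisites met → g.
b is the only step now ready → b.
That leaves d as the only ready step → d.

e, a, c, f, h, g, b, d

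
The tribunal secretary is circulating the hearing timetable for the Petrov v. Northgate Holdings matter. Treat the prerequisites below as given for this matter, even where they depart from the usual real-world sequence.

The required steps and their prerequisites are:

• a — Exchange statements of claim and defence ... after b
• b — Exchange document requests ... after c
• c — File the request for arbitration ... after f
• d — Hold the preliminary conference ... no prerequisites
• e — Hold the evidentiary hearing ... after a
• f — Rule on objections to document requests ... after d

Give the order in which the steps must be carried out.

d → f → c → b → a → e

Only d has no prerequisites, so it is first.
f needed d, now all done → f.
c needed f, now all done → c.
b is the only step now ready → b.
a is the only step now ready → a.
e is the only step now ready → e.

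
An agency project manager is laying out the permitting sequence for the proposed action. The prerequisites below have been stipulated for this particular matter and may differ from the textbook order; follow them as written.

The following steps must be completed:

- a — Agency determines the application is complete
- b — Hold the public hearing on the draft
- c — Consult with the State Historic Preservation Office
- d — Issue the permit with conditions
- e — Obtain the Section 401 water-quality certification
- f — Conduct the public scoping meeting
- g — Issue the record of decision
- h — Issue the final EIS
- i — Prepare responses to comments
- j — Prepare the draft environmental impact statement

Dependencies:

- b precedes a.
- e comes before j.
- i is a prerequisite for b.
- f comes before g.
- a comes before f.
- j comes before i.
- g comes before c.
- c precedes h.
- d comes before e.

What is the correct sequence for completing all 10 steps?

d e j i b a f g c h

d is the only step with nothing outstanding, so it goes first.
e is the only step now ready → e.
j needed e, now all done → j.
That leaves i as the only ready step → i.
b needed i, now all done → b.
a is the only step now ready → a.
f needed a, now all done → f.
That leaves g as the only ready step → g.
Next only c has its prerequisites met → c.
h needed c, now all done → h.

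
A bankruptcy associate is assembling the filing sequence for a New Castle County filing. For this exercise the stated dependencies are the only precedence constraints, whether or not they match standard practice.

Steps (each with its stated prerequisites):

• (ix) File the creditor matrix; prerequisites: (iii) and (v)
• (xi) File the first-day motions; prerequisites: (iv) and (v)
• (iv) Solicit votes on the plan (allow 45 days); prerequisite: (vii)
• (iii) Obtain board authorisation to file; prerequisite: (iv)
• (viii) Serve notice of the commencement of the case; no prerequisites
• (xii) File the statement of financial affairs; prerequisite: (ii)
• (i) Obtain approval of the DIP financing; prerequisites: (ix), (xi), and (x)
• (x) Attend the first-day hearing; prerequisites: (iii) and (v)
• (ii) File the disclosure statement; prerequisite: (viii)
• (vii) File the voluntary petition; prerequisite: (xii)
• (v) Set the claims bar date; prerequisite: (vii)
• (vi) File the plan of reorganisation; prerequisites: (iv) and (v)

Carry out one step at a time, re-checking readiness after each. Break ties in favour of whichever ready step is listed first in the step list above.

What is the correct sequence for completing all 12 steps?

(viii) → (ii) → (xii) → (vii) → (iv) → (iii) → (v) → (ix) → (xi) → (x) → (i) → (vi)

Only (viii) has no prerequisites, so it is first.
Next only (ii) has its prerequisites met → (ii).
Next only (xii) has its prerequisites met → (xii).
(vii) needed (xii), now all done → (vii).
(iv) and (v) are both available; (iv) is listed earlier → (iv).
(iii) now also ready, so the ready set is {(iii), (v)}; (iii) is listed earlier → (iii).
That leaves (v) as the only ready step → (v).
(ix), (xi), (x) and (vi) are all available; (ix) is listed earlier → (ix).
Now (xi), (x) and (vi) have their prerequisites met. (xi) is listed earlier, so (xi) next.
(x) and (vi) are both available; (x) is listed earlier → (x).
(i) and (vi) are both available; (i) is listed earlier → (i).
That leaves (vi) as the only ready step → (vi).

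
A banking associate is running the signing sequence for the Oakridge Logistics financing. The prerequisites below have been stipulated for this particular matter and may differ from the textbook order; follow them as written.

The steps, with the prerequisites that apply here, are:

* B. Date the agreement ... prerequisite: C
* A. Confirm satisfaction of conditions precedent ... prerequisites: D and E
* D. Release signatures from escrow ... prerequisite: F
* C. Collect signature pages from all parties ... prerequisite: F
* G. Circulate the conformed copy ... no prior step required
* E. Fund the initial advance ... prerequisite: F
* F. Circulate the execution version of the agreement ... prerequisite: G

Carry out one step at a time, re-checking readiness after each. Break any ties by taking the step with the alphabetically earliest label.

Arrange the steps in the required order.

G, F, C, B, D, E, A

Only G has no prerequisites, so it is first.
F needed G, now all done → F.
Ready: C, D and E. C has the earlier label → C.
B, D and E are all available; B has the earlier label → B.
Ready: D and E. D has the earlier label → D.
E needed F, now all done → E.
A is the only step now ready → A.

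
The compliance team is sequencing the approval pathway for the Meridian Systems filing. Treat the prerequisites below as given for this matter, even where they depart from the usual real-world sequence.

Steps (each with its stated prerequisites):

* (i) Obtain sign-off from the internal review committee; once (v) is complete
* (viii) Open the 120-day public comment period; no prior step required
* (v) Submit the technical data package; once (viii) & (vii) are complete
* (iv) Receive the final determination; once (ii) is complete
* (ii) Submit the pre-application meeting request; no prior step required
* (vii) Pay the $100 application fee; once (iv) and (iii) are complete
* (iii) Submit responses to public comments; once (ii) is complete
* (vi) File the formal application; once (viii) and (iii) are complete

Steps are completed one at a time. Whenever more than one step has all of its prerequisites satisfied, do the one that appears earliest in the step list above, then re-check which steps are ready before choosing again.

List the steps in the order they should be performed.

(viii) (ii) (iv) (iii) (vii) (v) (i) (vi)

(viii) and (ii) have no prerequisites; (viii) is listed earlier, so (viii) is first.
(ii) is the only step now ready → (ii).
(iv) and (iii) are both available; (iv) is listed earlier → (iv).
That leaves (iii) as the only ready step → (iii).
Now (vii) and (vi) have their prerequisites met. (vii) is listed earlier, so (vii) next.
(v) now also ready, so the ready set is {(v), (vi)}; (v) is listed earlier → (v).
(i) now also ready, so the ready set is {(i), (vi)}; (i) is listed earlier → (i).
(vi) needed (viii) and (iii), now all done → (vi).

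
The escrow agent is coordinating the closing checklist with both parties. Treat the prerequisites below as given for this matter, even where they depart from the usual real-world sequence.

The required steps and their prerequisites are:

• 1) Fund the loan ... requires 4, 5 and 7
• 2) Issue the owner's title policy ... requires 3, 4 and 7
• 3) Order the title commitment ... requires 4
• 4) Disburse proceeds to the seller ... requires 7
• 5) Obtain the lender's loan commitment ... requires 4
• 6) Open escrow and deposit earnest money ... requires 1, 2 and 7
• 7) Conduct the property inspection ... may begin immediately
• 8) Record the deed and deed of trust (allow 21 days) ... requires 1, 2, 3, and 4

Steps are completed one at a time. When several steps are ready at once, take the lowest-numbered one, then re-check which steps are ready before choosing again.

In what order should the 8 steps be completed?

7, 4, 3, 2, 5, 1, 6, 8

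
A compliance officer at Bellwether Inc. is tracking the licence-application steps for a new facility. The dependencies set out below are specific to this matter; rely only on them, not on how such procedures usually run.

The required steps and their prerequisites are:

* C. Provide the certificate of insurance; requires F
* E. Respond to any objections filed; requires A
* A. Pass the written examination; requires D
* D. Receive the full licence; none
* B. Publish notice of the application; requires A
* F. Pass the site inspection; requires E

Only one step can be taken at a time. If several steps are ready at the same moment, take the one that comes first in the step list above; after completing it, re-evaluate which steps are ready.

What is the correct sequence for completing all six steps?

D, A, E, B, F, C

Only D has no prerequisites, so it is first.
A needed D, now all done → A.
Ready: E and B. E is listed earlier → E.
F now also ready, so the ready set is {B, F}; B is listed earlier → B.
F is the only step now ready → F.
C needed F, now all done → C.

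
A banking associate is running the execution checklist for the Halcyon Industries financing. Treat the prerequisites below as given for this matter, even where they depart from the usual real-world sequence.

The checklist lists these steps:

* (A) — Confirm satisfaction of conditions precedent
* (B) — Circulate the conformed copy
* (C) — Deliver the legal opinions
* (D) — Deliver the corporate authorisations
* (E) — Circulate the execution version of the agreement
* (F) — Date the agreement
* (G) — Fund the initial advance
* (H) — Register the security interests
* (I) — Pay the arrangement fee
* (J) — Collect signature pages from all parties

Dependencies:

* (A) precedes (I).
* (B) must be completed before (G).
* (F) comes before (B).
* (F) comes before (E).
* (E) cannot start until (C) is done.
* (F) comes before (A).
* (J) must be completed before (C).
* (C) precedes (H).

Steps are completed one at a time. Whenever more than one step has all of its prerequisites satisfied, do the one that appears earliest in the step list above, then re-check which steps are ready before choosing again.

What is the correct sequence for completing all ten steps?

(D), (F) and (J) have no prerequisites; (D) is listed earlier, so (D) is first.
(F) and (J) are both available; (F) is listed earlier → (F).
(A) and (B) now also ready, so the ready set is {(A), (B), (J)}; (A) is listed earlier → (A).
(I) now also ready, so the ready set is {(B), (I), (J)}; (B) is listed earlier → (B).
(G) now also ready, so the ready set is {(G), (I), (J)}; (G) is listed earlier → (G).
Ready: (I) and (J). (I) is listed earlier → (I).
Next only (J) has its prerequisites met → (J).
(C) is the only step now ready → (C).
Ready: (E) and (H). (E) is listed earlier → (E).
(H) needed (C), now all done → (H).

(D), (F), (A), (B), (G), (I), (J), (C), (E), (H)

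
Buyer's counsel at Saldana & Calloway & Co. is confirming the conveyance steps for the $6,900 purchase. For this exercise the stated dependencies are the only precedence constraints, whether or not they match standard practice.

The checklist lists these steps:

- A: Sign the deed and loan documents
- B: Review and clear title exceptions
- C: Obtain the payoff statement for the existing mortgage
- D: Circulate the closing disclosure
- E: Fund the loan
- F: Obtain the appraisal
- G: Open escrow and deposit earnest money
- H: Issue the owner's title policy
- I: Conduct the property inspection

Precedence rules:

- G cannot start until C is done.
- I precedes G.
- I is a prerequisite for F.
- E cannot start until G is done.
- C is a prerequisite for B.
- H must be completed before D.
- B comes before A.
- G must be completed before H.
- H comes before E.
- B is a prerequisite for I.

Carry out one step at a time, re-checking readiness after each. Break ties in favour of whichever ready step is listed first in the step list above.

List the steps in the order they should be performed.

C B A I F G H D E

C has no prerequisites → C first.
B needed C, now all done → B.
Now A and I have their prerequisites met. A is listed earlier, so A next.
I needed B, now all done → I.
Now F and G have their prerequisites met. F is listed earlier, so F next.
G is the only step now ready → G.
H needed G, now all done → H.
Now D and E have their prerequisites met. D is listed earlier, so D next.
E is the only step now ready → E.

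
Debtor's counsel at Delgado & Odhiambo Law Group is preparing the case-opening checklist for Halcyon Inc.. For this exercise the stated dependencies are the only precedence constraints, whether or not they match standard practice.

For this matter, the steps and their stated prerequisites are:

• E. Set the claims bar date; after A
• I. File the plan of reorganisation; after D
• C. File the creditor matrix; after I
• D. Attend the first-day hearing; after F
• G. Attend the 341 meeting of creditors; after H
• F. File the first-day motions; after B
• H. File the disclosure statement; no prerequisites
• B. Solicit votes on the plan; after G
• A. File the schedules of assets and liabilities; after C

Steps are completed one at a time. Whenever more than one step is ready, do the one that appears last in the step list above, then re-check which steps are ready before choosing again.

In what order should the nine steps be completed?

H, G, B, F, D, I, C, A, E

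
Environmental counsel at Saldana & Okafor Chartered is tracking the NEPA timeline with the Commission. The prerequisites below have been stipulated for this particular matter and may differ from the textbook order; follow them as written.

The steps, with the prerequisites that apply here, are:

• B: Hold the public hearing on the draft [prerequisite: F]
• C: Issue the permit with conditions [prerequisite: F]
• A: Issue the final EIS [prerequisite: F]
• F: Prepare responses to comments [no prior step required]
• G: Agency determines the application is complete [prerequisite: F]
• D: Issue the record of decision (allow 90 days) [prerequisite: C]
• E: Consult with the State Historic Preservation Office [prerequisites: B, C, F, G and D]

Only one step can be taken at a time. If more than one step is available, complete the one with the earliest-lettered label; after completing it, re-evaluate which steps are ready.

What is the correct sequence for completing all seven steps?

F has no prerequisites → F first.
Now A, B, C and G have their prerequisites met. A has the earlier label, so A next.
Now B, C and G have their prerequisites met. B has the earlier label, so B next.
Ready: C and G. C has the earlier label → C.
D now also ready, so the ready set is {D, G}; D has the earlier label → D.
That leaves G as the only ready step → G.
E needed B, C, D, F and G, now all done → E.

F → A → B → C → D → G → E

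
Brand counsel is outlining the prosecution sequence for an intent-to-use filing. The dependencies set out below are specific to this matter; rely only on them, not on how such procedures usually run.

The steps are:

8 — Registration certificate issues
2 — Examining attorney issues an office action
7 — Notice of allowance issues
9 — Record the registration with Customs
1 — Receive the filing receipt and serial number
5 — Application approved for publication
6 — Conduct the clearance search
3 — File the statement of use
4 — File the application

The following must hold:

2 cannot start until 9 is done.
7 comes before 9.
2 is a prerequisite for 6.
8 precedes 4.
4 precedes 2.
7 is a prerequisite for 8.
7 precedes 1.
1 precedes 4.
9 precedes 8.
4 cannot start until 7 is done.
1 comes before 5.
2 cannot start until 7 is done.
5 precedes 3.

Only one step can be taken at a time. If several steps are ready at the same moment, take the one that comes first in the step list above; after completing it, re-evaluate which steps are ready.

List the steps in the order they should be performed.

7 has no prerequisites → 7 first.
9 and 1 are both available; 9 is listed earlier → 9.
Ready: 8 and 1. 8 is listed earlier → 8.
That leaves 1 as the only ready step → 1.
5 and 4 are both available; 5 is listed earlier → 5.
Ready: 3 and 4. 3 is listed earlier → 3.
That leaves 4 as the only ready step → 4.
Next only 2 has its prerequisites met → 2.
6 needed 2, now all done → 6.

7 → 9 → 8 → 1 → 5 → 3 → 4 → 2 → 6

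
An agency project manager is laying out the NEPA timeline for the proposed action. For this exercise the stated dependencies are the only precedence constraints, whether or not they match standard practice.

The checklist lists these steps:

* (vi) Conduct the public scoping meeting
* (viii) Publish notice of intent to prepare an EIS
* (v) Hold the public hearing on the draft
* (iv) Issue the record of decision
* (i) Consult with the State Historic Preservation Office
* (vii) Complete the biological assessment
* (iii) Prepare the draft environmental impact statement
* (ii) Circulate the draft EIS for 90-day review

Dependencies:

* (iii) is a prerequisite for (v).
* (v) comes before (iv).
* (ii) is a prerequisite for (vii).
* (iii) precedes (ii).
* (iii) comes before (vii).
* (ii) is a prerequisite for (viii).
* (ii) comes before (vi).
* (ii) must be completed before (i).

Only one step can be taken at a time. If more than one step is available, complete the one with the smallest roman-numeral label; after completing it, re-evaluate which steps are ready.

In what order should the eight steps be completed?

(iii), (ii), (i), (v), (iv), (vi), (vii), (viii)

(iii) has no prerequisites → (iii) first.
(ii) and (v) are both available; (ii) has the earlier label → (ii).
Now (i), (v), (vi), (vii) and (viii) have their prerequisites met. (i) has the earlier label, so (i) next.
Ready: (v), (vi), (vii) and (viii). (v) has the earlier label → (v).
Ready: (iv), (vi), (vii) and (viii). (iv) has the earlier label → (iv).
Now (vi), (vii) and (viii) have their prerequisites met. (vi) has the earlier label, so (vi) next.
(vii) and (viii) are both available; (vii) has the earlier label → (vii).
That leaves (viii) as the only ready step → (viii).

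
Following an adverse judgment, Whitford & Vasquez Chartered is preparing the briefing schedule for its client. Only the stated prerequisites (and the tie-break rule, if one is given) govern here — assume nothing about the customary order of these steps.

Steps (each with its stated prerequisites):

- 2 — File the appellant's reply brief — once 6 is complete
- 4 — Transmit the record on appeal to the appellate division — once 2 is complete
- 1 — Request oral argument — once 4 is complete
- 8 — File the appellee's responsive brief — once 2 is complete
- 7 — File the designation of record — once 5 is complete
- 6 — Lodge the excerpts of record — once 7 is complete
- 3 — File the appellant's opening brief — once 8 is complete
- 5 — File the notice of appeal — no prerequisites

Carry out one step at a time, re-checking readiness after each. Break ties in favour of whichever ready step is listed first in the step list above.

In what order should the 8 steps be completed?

5 → 7 → 6 → 2 → 4 → 1 → 8 → 3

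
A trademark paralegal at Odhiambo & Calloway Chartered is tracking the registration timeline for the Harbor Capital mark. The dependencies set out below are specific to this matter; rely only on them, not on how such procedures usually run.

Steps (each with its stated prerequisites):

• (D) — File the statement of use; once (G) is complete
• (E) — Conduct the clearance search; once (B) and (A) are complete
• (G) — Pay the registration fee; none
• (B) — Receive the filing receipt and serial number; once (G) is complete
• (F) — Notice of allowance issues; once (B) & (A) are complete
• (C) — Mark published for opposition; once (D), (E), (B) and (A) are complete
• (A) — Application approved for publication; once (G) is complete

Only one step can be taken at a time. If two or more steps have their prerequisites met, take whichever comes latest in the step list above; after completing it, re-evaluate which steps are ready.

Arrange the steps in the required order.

(G), (A), (B), (F), (E), (D), (C)

Only (G) has no prerequisites, so it is first.
Now (A), (B) and (D) have their prerequisites met. (A) is listed later, so (A) next.
Now (B) and (D) have their prerequisites met. (B) is listed later, so (B) next.
Now (F), (E) and (D) have their prerequisites met. (F) is listed later, so (F) next.
Now (E) and (D) have their prerequisites met. (E) is listed later, so (E) next.
(D) is the only step now ready → (D).
(C) needed (A), (B), (E) and (D), now all done → (C).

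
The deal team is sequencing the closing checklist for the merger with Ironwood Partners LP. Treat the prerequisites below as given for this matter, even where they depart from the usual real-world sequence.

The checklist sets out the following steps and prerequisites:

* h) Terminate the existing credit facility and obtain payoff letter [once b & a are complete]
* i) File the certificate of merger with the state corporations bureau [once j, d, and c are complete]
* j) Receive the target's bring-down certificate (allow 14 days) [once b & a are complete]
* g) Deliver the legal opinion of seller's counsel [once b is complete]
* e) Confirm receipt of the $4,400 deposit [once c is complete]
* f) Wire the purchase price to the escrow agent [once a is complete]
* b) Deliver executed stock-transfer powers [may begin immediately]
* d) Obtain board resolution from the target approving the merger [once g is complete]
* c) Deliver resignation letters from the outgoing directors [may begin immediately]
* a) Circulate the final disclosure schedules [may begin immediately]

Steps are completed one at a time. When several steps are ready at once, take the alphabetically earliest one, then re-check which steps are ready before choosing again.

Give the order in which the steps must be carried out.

a b c e f g d h j i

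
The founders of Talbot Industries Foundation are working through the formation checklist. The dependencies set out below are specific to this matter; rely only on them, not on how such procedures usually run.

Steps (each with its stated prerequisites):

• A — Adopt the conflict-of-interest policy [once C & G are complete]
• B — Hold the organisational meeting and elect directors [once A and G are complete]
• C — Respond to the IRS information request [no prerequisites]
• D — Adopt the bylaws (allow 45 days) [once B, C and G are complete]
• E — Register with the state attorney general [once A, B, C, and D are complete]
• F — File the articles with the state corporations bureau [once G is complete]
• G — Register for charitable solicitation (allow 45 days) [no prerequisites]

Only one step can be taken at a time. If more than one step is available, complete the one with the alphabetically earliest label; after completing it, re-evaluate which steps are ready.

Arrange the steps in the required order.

C and G have no prerequisites; C has the earlier label, so C is first.
That leaves G as the only ready step → G.
Now A and F have their prerequisites met. A has the earlier label, so A next.
B now also ready, so the ready set is {B, F}; B has the earlier label → B.
Now D and F have their prerequisites met. D has the earlier label, so D next.
Now E and F have their prerequisites met. E has the earlier label, so E next.
F needed G, now all done → F.

C G A B D E F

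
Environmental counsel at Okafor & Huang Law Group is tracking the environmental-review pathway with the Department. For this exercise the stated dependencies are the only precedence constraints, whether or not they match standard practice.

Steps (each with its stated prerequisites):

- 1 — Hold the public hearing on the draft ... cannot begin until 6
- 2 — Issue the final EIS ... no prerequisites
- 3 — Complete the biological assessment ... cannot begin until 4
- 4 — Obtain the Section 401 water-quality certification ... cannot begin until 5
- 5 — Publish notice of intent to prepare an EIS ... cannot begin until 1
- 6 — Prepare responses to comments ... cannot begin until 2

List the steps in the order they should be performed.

2 has no prerequisites → 2 first.
6 needed 2, now all done → 6.
1 needed 6, now all done → 1.
5 needed 1, now all done → 5.
4 is the only step now ready → 4.
3 is the only step now ready → 3.

2 → 6 → 1 → 5 → 4 → 3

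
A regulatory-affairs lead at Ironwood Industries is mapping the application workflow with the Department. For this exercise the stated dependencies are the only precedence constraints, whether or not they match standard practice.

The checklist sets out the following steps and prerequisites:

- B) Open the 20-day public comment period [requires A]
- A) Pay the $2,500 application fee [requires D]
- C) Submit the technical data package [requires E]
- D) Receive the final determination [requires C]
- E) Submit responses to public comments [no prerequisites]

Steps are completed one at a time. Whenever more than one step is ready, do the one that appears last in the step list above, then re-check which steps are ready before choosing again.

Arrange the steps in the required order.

E has no prerequisites → E first.
That leaves C as the only ready step → C.
D needed C, now all done → D.
That leaves A as the only ready step → A.
Next only B has its prerequisites met → B.

E C D A B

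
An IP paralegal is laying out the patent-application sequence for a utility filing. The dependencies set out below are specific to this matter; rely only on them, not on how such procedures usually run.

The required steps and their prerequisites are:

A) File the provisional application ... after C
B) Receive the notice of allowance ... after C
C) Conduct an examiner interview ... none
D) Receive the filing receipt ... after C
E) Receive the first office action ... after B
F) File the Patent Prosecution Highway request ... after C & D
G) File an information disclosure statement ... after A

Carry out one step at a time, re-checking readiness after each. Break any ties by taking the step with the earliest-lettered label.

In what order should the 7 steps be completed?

C is the only step with nothing outstanding, so it goes first.
Ready: A, B and D. A has the earlier label → A.
Now B, D and G have their prerequisites met. B has the earlier label, so B next.
E now also ready, so the ready set is {D, E, G}; D has the earlier label → D.
E, F and G are all available; E has the earlier label → E.
F and G are both available; F has the earlier label → F.
G needed A, now all done → G.

C A B D E F G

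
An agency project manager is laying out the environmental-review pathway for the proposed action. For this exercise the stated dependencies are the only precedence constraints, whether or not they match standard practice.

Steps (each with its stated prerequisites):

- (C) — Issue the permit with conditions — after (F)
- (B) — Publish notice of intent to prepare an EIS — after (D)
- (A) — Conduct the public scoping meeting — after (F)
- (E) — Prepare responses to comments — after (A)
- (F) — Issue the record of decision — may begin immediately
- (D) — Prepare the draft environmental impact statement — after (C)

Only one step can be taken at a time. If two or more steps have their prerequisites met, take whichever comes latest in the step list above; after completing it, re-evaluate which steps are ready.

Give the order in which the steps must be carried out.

(F) (A) (E) (C) (D) (B)

(F) is the only step with nothing outstanding, so it goes first.
(A) and (C) are both available; (A) is listed later → (A).
(E) now also ready, so the ready set is {(E), (C)}; (E) is listed later → (E).
(C) is the only step now ready → (C).
(D) needed (C), now all done → (D).
That leaves (B) as the only ready step → (B).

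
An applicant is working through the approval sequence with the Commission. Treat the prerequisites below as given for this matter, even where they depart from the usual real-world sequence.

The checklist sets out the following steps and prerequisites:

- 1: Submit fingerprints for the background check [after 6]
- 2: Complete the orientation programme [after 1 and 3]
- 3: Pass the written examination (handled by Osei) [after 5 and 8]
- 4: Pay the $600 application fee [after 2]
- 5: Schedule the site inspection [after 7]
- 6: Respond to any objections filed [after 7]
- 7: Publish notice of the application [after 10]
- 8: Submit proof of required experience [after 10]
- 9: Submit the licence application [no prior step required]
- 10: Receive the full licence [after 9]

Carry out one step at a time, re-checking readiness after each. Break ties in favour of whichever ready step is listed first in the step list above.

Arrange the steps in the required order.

Only 9 has no prerequisites, so it is first.
10 needed 9, now all done → 10.
Now 7 and 8 have their prerequisites met. 7 is listed earlier, so 7 next.
Ready: 5, 6 and 8. 5 is listed earlier → 5.
Ready: 6 and 8. 6 is listed earlier → 6.
1 now also ready, so the ready set is {1, 8}; 1 is listed earlier → 1.
8 needed 10, now all done → 8.
That leaves 3 as the only ready step → 3.
Next only 2 has its prerequisites met → 2.
That leaves 4 as the only ready step → 4.

9, 10, 7, 5, 6, 1, 8, 3, 2, 4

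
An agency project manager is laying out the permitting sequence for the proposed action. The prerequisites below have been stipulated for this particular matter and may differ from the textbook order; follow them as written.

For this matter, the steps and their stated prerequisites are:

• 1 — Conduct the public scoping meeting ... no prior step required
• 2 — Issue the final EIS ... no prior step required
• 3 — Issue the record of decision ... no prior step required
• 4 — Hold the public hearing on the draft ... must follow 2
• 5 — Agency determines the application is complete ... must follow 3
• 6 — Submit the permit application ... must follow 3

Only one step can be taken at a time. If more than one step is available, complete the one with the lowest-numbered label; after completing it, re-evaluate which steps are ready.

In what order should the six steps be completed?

1, 2 and 3 have no prerequisites; 1 has the earlier label, so 1 is first.
Ready: 2 and 3. 2 has the earlier label → 2.
4 now also ready, so the ready set is {3, 4}; 3 has the earlier label → 3.
5 and 6 now also ready, so the ready set is {4, 5, 6}; 4 has the earlier label → 4.
Ready: 5 and 6. 5 has the earlier label → 5.
6 is the only step now ready → 6.

1 → 2 → 3 → 4 → 5 → 6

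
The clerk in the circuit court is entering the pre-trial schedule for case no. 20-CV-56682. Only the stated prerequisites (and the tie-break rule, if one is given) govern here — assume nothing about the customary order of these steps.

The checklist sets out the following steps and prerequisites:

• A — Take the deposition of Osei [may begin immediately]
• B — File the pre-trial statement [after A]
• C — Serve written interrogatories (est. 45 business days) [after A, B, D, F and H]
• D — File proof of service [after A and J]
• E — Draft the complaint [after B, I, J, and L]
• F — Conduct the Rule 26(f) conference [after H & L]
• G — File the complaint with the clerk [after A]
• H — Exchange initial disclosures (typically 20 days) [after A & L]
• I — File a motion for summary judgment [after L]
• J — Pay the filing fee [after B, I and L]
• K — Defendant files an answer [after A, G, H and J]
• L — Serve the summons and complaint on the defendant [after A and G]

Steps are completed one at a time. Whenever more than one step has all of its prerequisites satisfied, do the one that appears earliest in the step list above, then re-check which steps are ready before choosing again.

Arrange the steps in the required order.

Only A has no prerequisites, so it is first.
Ready: B and G. B is listed earlier → B.
G is the only step now ready → G.
L needed A and G, now all done → L.
Ready: H and I. H is listed earlier → H.
Ready: F and I. F is listed earlier → F.
I is the only step now ready → I.
J is the only step now ready → J.
Now D, E and K have their prerequisites met. D is listed earlier, so D next.
Ready: C, E and K. C is listed earlier → C.
Now E and K have their prerequisites met. E is listed earlier, so E next.
K is the only step now ready → K.

A, B, G, L, H, F, I, J, D, C, E, K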